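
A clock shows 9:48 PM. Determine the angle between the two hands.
Hour hand position: 9 x 30 + 48 x 0.5 = 294 degrees
Minute hand position: 48 x 6 = 288 degrees
Difference: |294 - 288| = 6 degrees
The angle between the hands is 6 degrees

Final answer: 6 degrees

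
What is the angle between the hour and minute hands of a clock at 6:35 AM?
Hour hand position: 6 x 30 + 35 x 0.5 = 197.5 degrees
Minute hand position: 35 x 6 = 210 degrees
Difference: |197.5 - 210| = 12.5 degrees
The angle between the hands is 12.5 degrees

Final answer: 12.5 degrees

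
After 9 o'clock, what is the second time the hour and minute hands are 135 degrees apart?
At t minutes past 9:00, the hour hand is at 30 x 9 + 0.5t degrees and the minute hand is at 6t degrees.
The smaller angle between them is 135 degrees when |30H - 5.5t| = 135 or |30H - 5.5t| = 225.
With H = 9, solve 30 x 9 - 5.5t = +/- target for each target:
  t = (30 x 9 - 135) / 5.5 = 24.55
  t = (30 x 9 + 135) / 5.5 = 73.64 (outside (0, 60))
  t = (30 x 9 - 225) / 5.5 = 8.18
  t = (30 x 9 + 225) / 5.5 = 90 (outside (0, 60))
Valid solutions in (0, 60): {8.18, 24.55} minutes.
The second occurrence is t = 24.55 minutes.
The hands form a 135-degree angle at 24.55 minutes past 9:00.

Final answer: 24.55 minutes past 9:00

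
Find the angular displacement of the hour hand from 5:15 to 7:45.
The hour hand moves 0.5 degrees per minute.
Time elapsed: 7:45 - 5:15 = 150 minutes
Angular displacement: 150 x 0.5 = 75 degrees

Final answer: 75 degrees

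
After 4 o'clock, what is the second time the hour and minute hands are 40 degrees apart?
At t minutes past 4:00, the hour hand is at 30 x 4 + 0.5t degrees and the minute hand is at 6t degrees.
The smaller angle between them is 40 degrees when |30H - 5.5t| = 40 or |30H - 5.5t| = 320.
With H = 4, solve 30 x 4 - 5.5t = +/- target for each target:
  t = (30 x 4 - 40) / 5.5 = 14.55
  t = (30 x 4 + 40) / 5.5 = 29.09
  t = (30 x 4 - 320) / 5.5 = -36.36 (outside (0, 60))
  t = (30 x 4 + 320) / 5.5 = 80 (outside (0, 60))
Valid solutions in (0, 60): {14.55, 29.09} minutes.
The second occurrence is t = 29.09 minutes.
The hands form a 40-degree angle at 29.09 minutes past 4:00.

Final answer: 29.09 minutes past 4:00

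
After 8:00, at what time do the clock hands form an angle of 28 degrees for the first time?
At t minutes past 8:00, the hour hand is at 30 x 8 + 0.5t degrees and the minute hand is at 6t degrees.
The smaller angle between them is 28 degrees when |30H - 5.5t| = 28 or |30H - 5.5t| = 332.
With H = 8, solve 30 x 8 - 5.5t = +/- target for each target:
  t = (30 x 8 - 28) / 5.5 = 38.55
  t = (30 x 8 + 28) / 5.5 = 48.73
  t = (30 x 8 - 332) / 5.5 = -16.73 (outside (0, 60))
  t = (30 x 8 + 332) / 5.5 = 104 (outside (0, 60))
Valid solutions in (0, 60): {38.55, 48.73} minutes.
The first occurrence is t = 38.55 minutes.
The hands form a 28-degree angle at 38.55 minutes past 8:00.

Final answer: 38.55 minutes past 8:00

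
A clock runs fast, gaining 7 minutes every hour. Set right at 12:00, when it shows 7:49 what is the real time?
For every 60 true minutes, the faulty clock advances 67 minutes, so 1 faulty-clock minute corresponds to 60/67 true minutes.
From 12:00 to 7:49 on the faulty dial is 469 minutes.
True elapsed: 469 x 60/67 = 420 minutes = 7 hours.
True time: 12:00 + 7 hours = 7:00.

Final answer: 7:00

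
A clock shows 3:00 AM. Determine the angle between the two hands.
Hour hand position: 3 x 30 + 0 x 0.5 = 90 degrees
Minute hand position: 0 x 6 = 0 degrees
Difference: |90 - 0| = 90 degrees
The angle between the hands is 90 degrees

Final answer: 90 degrees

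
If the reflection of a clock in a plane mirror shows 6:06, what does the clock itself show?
Reflection across the vertical (12-6) axis maps a hand at angle A degrees to (360 - A) degrees, which sends a reading of T minutes past 12:00 to (720 - T) minutes past 12:00.
Mirror reads 6:06 = 366 minutes past 12:00.
Actual time: (720 - 366) mod 720 = 354 minutes = 5:54.

Final answer: 5:54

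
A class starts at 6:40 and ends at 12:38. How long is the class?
From 6:40 to 12:38:
(12 x 60 + 38) - (6 x 60 + 40) = 758 - 400 = 358 minutes
= 5 hours and 58 minutes

Final answer: 5 hours and 58 minutes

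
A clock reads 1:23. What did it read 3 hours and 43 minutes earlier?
Starting time: 1:23 = 83 total minutes past 12:00
Subtracting: 3 hours and 43 minutes = 223 minutes
83 - 223 = -140 (negative, add 12 hours = 720) = 580 minutes
= 9 hours and 40 minutes past 12:00 = 9:40

Final answer: 9:40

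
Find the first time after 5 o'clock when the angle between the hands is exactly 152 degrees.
At t minutes past 5:00, the hour hand is at 30 x 5 + 0.5t degrees and the minute hand is at 6t degrees.
The smaller angle between them is 152 degrees when |30H - 5.5t| = 152 or |30H - 5.5t| = 208.
With H = 5, solve 30 x 5 - 5.5t = +/- target for each target:
  t = (30 x 5 - 152) / 5.5 = -0.36 (outside (0, 60))
  t = (30 x 5 + 152) / 5.5 = 54.91
  t = (30 x 5 - 208) / 5.5 = -10.55 (outside (0, 60))
  t = (30 x 5 + 208) / 5.5 = 65.09 (outside (0, 60))
Valid solutions in (0, 60): {54.91} minutes.
The first occurrence is t = 54.91 minutes.
The hands form a 152-degree angle at 54.91 minutes past 5:00.

Final answer: 54.91 minutes past 5:00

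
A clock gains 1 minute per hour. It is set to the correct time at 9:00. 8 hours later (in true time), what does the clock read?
For every 60 true minutes, the faulty clock advances 60 + 1 = 61 minutes.
True elapsed: 8 hours = 480 minutes.
Faulty clock advances: 480 x 61/60 = 488 minutes (drift: 8 minutes ahead).
Shown time: 9:00 + 488 minutes = 5:08.

Final answer: 5:08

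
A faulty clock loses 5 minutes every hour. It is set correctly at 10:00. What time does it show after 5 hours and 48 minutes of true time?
For every 60 true minutes, the faulty clock advances 60 - 5 = 55 minutes.
True elapsed: 5 hours and 48 minutes = 348 minutes.
Faulty clock advances: 348 x 55/60 = 319 minutes (drift: 29 minutes behind).
Shown time: 10:00 + 319 minutes = 3:19.

Final answer: 3:19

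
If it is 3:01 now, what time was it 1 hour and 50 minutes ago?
Starting time: 3:01 = 181 total minutes past 12:00
Subtracting: 1 hour and 50 minutes = 110 minutes
181 - 110 = 71 minutes
= 1 hour and 11 minutes past 12:00 = 1:11

Final answer: 1:11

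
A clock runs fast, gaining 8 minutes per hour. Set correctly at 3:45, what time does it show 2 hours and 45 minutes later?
For every 60 true minutes, the faulty clock advances 60 + 8 = 68 minutes.
True elapsed: 2 hours and 45 minutes = 165 minutes.
Faulty clock advances: 165 x 68/60 = 187 minutes (drift: 22 minutes ahead).
Shown time: 3:45 + 187 minutes = 6:52.

Final answer: 6:52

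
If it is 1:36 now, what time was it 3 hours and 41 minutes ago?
Starting time: 1:36 = 96 total minutes past 12:00
Subtracting: 3 hours and 41 minutes = 221 minutes
96 - 221 = -125 (negative, add 12 hours = 720) = 595 minutes
= 9 hours and 55 minutes past 12:00 = 9:55

Final answer: 9:55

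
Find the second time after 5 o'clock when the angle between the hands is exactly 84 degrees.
At t minutes past 5:00, the hour hand is at 30 x 5 + 0.5t degrees and the minute hand is at 6t degrees.
The smaller angle between them is 84 degrees when |30H - 5.5t| = 84 or |30H - 5.5t| = 276.
With H = 5, solve 30 x 5 - 5.5t = +/- target for each target:
  t = (30 x 5 - 84) / 5.5 = 12
  t = (30 x 5 + 84) / 5.5 = 42.55
  t = (30 x 5 - 276) / 5.5 = -22.91 (outside (0, 60))
  t = (30 x 5 + 276) / 5.5 = 77.45 (outside (0, 60))
Valid solutions in (0, 60): {12, 42.55} minutes.
The second occurrence is t = 42.55 minutes.
The hands form a 84-degree angle at 42.55 minutes past 5:00.

Final answer: 42.55 minutes past 5:00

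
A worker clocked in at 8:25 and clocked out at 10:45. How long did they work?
From 8:25 to 10:45:
(10 x 60 + 45) - (8 x 60 + 25) = 645 - 505 = 140 minutes
= 2 hours and 20 minutes

Final answer: 2 hours and 20 minutes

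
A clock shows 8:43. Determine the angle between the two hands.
Hour hand position: 8 x 30 + 43 x 0.5 = 261.5 degrees
Minute hand position: 43 x 6 = 258 degrees
Difference: |261.5 - 258| = 3.5 degrees
The angle between the hands is 3.5 degrees

Final answer: 3.5 degrees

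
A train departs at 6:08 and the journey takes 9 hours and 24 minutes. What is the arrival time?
Starting time: 6:08
Adding 24 minutes to 8 minutes: 8 + 24 = 32 minutes
Adding 9 hours: 6 + 9 = 15 - 12 = 3
Final time: 3:32

Final answer: 3:32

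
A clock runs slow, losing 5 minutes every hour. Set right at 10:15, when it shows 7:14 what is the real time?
For every 60 true minutes, the faulty clock advances 55 minutes, so 1 faulty-clock minute corresponds to 60/55 true minutes.
From 10:15 to 7:14 on the faulty dial is 539 minutes.
True elapsed: 539 x 60/55 = 588 minutes = 9 hours and 48 minutes.
True time: 10:15 + 9 hours and 48 minutes = 8:03.

Final answer: 8:03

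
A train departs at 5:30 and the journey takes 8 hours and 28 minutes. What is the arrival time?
Starting time: 5:30
Adding 28 minutes to 30 minutes: 30 + 28 = 58 minutes
Adding 8 hours: 5 + 8 = 13 - 12 = 1
Final time: 1:58

Final answer: 1:58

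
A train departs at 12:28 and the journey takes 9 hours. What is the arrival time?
Starting time: 12:28
Adding 0 minutes to 28 minutes: 28 + 0 = 28 minutes
Adding 9 hours: 12 + 9 = 21 - 12 = 9
Final time: 9:28

Final answer: 9:28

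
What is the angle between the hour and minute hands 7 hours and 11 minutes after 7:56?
First find the time 7 hours and 11 minutes after 7:56.
Total minutes: 7 x 60 + 56 + 7 x 60 + 11 = 907.
907 mod 720 = 187 minutes = 3:07.
Now compute the angle at 3:07:
Hour hand: 3 x 30 + 7 x 0.5 = 93.5 degrees
Minute hand: 7 x 6 = 42 degrees
Difference: |93.5 - 42| = 51.5 degrees
The angle is 51.5 degrees

Final answer: 51.5 degrees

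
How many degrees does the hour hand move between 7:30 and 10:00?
The hour hand moves 0.5 degrees per minute.
Time elapsed: 10:00 - 7:30 = 150 minutes
Angular displacement: 150 x 0.5 = 75 degrees

Final answer: 75 degrees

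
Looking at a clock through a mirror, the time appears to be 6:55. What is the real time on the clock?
Reflection across the vertical (12-6) axis maps a hand at angle A degrees to (360 - A) degrees, which sends a reading of T minutes past 12:00 to (720 - T) minutes past 12:00.
Mirror reads 6:55 = 415 minutes past 12:00.
Actual time: (720 - 415) mod 720 = 305 minutes = 5:05.

Final answer: 5:05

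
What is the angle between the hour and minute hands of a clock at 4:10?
Hour hand position: 4 x 30 + 10 x 0.5 = 125 degrees
Minute hand position: 10 x 6 = 60 degrees
Difference: |125 - 60| = 65 degrees
The angle between the hands is 65 degrees

Final answer: 65 degrees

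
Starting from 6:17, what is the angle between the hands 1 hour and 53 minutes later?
First find the time 1 hour and 53 minutes after 6:17.
Total minutes: 6 x 60 + 17 + 1 x 60 + 53 = 490.
490 mod 720 = 490 minutes = 8:10.
Now compute the angle at 8:10:
Hour hand: 8 x 30 + 10 x 0.5 = 245 degrees
Minute hand: 10 x 6 = 60 degrees
Difference: |245 - 60| = 185 degrees
Smaller angle: 360 - 185 = 175 degrees

Final answer: 175 degrees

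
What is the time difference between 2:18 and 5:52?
From 2:18 to 5:52:
(5 x 60 + 52) - (2 x 60 + 18) = 352 - 138 = 214 minutes
= 3 hours and 34 minutes

Final answer: 3 hours and 34 minutes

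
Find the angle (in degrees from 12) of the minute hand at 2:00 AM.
The minute hand moves 6 degrees per minute.
At 2:00: 0 x 6 = 0 degrees

Final answer: 0 degrees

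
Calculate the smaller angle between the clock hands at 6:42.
Hour hand position: 6 x 30 + 42 x 0.5 = 201 degrees
Minute hand position: 42 x 6 = 252 degrees
Difference: |201 - 252| = 51 degrees
The angle between the hands is 51 degrees

Final answer: 51 degrees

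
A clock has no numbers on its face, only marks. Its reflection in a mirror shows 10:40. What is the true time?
Reflection across the vertical (12-6) axis maps a hand at angle A degrees to (360 - A) degrees, which sends a reading of T minutes past 12:00 to (720 - T) minutes past 12:00.
Mirror reads 10:40 = 640 minutes past 12:00.
Actual time: (720 - 640) mod 720 = 80 minutes = 1:20.

Final answer: 1:20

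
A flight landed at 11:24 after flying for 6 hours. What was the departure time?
Starting time: 11:24 = 684 total minutes past 12:00
Subtracting: 6 hours = 360 minutes
684 - 360 = 324 minutes
= 5 hours and 24 minutes past 12:00 = 5:24

Final answer: 5:24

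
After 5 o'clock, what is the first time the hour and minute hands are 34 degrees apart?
At t minutes past 5:00, the hour hand is at 30 x 5 + 0.5t degrees and the minute hand is at 6t degrees.
The smaller angle between them is 34 degrees when |30H - 5.5t| = 34 or |30H - 5.5t| = 326.
With H = 5, solve 30 x 5 - 5.5t = +/- target for each target:
  t = (30 x 5 - 34) / 5.5 = 21.09
  t = (30 x 5 + 34) / 5.5 = 33.45
  t = (30 x 5 - 326) / 5.5 = -32 (outside (0, 60))
  t = (30 x 5 + 326) / 5.5 = 86.55 (outside (0, 60))
Valid solutions in (0, 60): {21.09, 33.45} minutes.
The first occurrence is t = 21.09 minutes.
The hands form a 34-degree angle at 21.09 minutes past 5:00.

Final answer: 21.09 minutes past 5:00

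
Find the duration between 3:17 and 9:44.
From 3:17 to 9:44:
(9 x 60 + 44) - (3 x 60 + 17) = 584 - 197 = 387 minutes
= 6 hours and 27 minutes

Final answer: 6 hours and 27 minutes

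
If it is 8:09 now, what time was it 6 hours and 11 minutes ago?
Starting time: 8:09 = 489 total minutes past 12:00
Subtracting: 6 hours and 11 minutes = 371 minutes
489 - 371 = 118 minutes
= 1 hour and 58 minutes past 12:00 = 1:58

Final answer: 1:58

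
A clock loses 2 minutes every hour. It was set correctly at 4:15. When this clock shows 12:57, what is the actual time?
For every 60 true minutes, the faulty clock advances 58 minutes, so 1 faulty-clock minute corresponds to 60/58 true minutes.
From 4:15 to 12:57 on the faulty dial is 522 minutes.
True elapsed: 522 x 60/58 = 540 minutes = 9 hours.
True time: 4:15 + 9 hours = 1:15.

Final answer: 1:15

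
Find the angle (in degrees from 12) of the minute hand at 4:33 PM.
The minute hand moves 6 degrees per minute.
At 4:33: 33 x 6 = 198 degrees

Final answer: 198 degrees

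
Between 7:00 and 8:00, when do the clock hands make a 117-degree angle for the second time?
At t minutes past 7:00, the hour hand is at 30 x 7 + 0.5t degrees and the minute hand is at 6t degrees.
The smaller angle between them is 117 degrees when |30H - 5.5t| = 117 or |30H - 5.5t| = 243.
With H = 7, solve 30 x 7 - 5.5t = +/- target for each target:
  t = (30 x 7 - 117) / 5.5 = 16.91
  t = (30 x 7 + 117) / 5.5 = 59.45
  t = (30 x 7 - 243) / 5.5 = -6 (outside (0, 60))
  t = (30 x 7 + 243) / 5.5 = 82.36 (outside (0, 60))
Valid solutions in (0, 60): {16.91, 59.45} minutes.
The second occurrence is t = 59.45 minutes.
The hands form a 117-degree angle at 59.45 minutes past 7:00.

Final answer: 59.45 minutes past 7:00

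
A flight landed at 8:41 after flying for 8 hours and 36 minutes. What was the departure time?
Starting time: 8:41 = 521 total minutes past 12:00
Subtracting: 8 hours and 36 minutes = 516 minutes
521 - 516 = 5 minutes
= 5 minutes past 12:00 = 12:05

Final answer: 12:05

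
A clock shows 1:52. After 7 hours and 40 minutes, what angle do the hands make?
First find the time 7 hours and 40 minutes after 1:52.
Total minutes: 1 x 60 + 52 + 7 x 60 + 40 = 572.
572 mod 720 = 572 minutes = 9:32.
Now compute the angle at 9:32:
Hour hand: 9 x 30 + 32 x 0.5 = 286 degrees
Minute hand: 32 x 6 = 192 degrees
Difference: |286 - 192| = 94 degrees
The angle is 94 degrees

Final answer: 94 degrees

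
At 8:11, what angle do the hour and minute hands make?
Hour hand position: 8 x 30 + 11 x 0.5 = 245.5 degrees
Minute hand position: 11 x 6 = 66 degrees
Difference: |245.5 - 66| = 179.5 degrees
The angle between the hands is 179.5 degrees

Final answer: 179.5 degrees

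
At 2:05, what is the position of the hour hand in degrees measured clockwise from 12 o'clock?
The hour hand moves 30 degrees per hour and 0.5 degrees per minute.
At 2:05: (2) x 30 + 5 x 0.5 = 60 + 2.5 = 62.5 degrees

Final answer: 62.5 degrees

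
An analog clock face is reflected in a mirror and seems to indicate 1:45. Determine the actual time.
Reflection across the vertical (12-6) axis maps a hand at angle A degrees to (360 - A) degrees, which sends a reading of T minutes past 12:00 to (720 - T) minutes past 12:00.
Mirror reads 1:45 = 105 minutes past 12:00.
Actual time: (720 - 105) mod 720 = 615 minutes = 10:15.

Final answer: 10:15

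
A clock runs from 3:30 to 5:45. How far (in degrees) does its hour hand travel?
The hour hand moves 0.5 degrees per minute.
Time elapsed: 5:45 - 3:30 = 135 minutes
Angular displacement: 135 x 0.5 = 67.5 degrees

Final answer: 67.5 degrees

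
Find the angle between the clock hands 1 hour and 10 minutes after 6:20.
First find the time 1 hour and 10 minutes after 6:20.
Total minutes: 6 x 60 + 20 + 1 x 60 + 10 = 450.
450 mod 720 = 450 minutes = 7:30.
Now compute the angle at 7:30:
Hour hand: 7 x 30 + 30 x 0.5 = 225 degrees
Minute hand: 30 x 6 = 180 degrees
Difference: |225 - 180| = 45 degrees
The angle is 45 degrees

Final answer: 45 degrees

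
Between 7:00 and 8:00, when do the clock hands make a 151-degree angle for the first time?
At t minutes past 7:00, the hour hand is at 30 x 7 + 0.5t degrees and the minute hand is at 6t degrees.
The smaller angle between them is 151 degrees when |30H - 5.5t| = 151 or |30H - 5.5t| = 209.
With H = 7, solve 30 x 7 - 5.5t = +/- target for each target:
  t = (30 x 7 - 151) / 5.5 = 10.73
  t = (30 x 7 + 151) / 5.5 = 65.64 (outside (0, 60))
  t = (30 x 7 - 209) / 5.5 = 0.18
  t = (30 x 7 + 209) / 5.5 = 76.18 (outside (0, 60))
Valid solutions in (0, 60): {0.18, 10.73} minutes.
The first occurrence is t = 0.18 minutes.
The hands form a 151-degree angle at 0.18 minutes past 7:00.

Final answer: 0.18 minutes past 7:00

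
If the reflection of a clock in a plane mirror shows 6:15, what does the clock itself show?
Reflection across the vertical (12-6) axis maps a hand at angle A degrees to (360 - A) degrees, which sends a reading of T minutes past 12:00 to (720 - T) minutes past 12:00.
Mirror reads 6:15 = 375 minutes past 12:00.
Actual time: (720 - 375) mod 720 = 345 minutes = 5:45.

Final answer: 5:45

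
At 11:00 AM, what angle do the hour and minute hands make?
Hour hand position: 11 x 30 + 0 x 0.5 = 330 degrees
Minute hand position: 0 x 6 = 0 degrees
Difference: |330 - 0| = 330 degrees
Since 330 > 180, the smaller angle is 360 - 330 = 30 degrees

Final answer: 30 degrees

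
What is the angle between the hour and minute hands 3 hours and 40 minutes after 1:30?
First find the time 3 hours and 40 minutes after 1:30.
Total minutes: 1 x 60 + 30 + 3 x 60 + 40 = 310.
310 mod 720 = 310 minutes = 5:10.
Now compute the angle at 5:10:
Hour hand: 5 x 30 + 10 x 0.5 = 155 degrees
Minute hand: 10 x 6 = 60 degrees
Difference: |155 - 60| = 95 degrees
The angle is 95 degrees

Final answer: 95 degrees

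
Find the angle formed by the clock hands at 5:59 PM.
Hour hand position: 5 x 30 + 59 x 0.5 = 179.5 degrees
Minute hand position: 59 x 6 = 354 degrees
Difference: |179.5 - 354| = 174.5 degrees
The angle between the hands is 174.5 degrees

Final answer: 174.5 degrees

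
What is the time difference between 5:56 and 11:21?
From 5:56 to 11:21:
(11 x 60 + 21) - (5 x 60 + 56) = 681 - 356 = 325 minutes
= 5 hours and 25 minutes

Final answer: 5 hours and 25 minutes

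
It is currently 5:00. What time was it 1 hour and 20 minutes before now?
Starting time: 5:00 = 300 total minutes past 12:00
Subtracting: 1 hour and 20 minutes = 80 minutes
300 - 80 = 220 minutes
= 3 hours and 40 minutes past 12:00 = 3:40

Final answer: 3:40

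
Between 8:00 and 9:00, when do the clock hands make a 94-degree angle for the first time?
At t minutes past 8:00, the hour hand is at 30 x 8 + 0.5t degrees and the minute hand is at 6t degrees.
The smaller angle between them is 94 degrees when |30H - 5.5t| = 94 or |30H - 5.5t| = 266.
With H = 8, solve 30 x 8 - 5.5t = +/- target for each target:
  t = (30 x 8 - 94) / 5.5 = 26.55
  t = (30 x 8 + 94) / 5.5 = 60.73 (outside (0, 60))
  t = (30 x 8 - 266) / 5.5 = -4.73 (outside (0, 60))
  t = (30 x 8 + 266) / 5.5 = 92 (outside (0, 60))
Valid solutions in (0, 60): {26.55} minutes.
The first occurrence is t = 26.55 minutes.
The hands form a 94-degree angle at 26.55 minutes past 8:00.

Final answer: 26.55 minutes past 8:00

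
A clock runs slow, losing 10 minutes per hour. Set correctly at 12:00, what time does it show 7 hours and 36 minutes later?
For every 60 true minutes, the faulty clock advances 60 - 10 = 50 minutes.
True elapsed: 7 hours and 36 minutes = 456 minutes.
Faulty clock advances: 456 x 50/60 = 380 minutes (drift: 76 minutes behind).
Shown time: 12:00 + 380 minutes = 6:20.

Final answer: 6:20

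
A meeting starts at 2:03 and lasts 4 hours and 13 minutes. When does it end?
Starting time: 2:03
Adding 13 minutes to 3 minutes: 3 + 13 = 16 minutes
Adding 4 hours: 2 + 4 = 6
Final time: 6:16

Final answer: 6:16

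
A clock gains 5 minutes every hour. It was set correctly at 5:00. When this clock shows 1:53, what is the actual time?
For every 60 true minutes, the faulty clock advances 65 minutes, so 1 faulty-clock minute corresponds to 60/65 true minutes.
From 5:00 to 1:53 on the faulty dial is 533 minutes.
True elapsed: 533 x 60/65 = 492 minutes = 8 hours and 12 minutes.
True time: 5:00 + 8 hours and 12 minutes = 1:12.

Final answer: 1:12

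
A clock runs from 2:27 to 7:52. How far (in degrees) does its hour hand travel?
The hour hand moves 0.5 degrees per minute.
Time elapsed: 7:52 - 2:27 = 325 minutes
Angular displacement: 325 x 0.5 = 162.5 degrees

Final answer: 162.5 degrees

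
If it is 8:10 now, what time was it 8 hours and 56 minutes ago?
Starting time: 8:10 = 490 total minutes past 12:00
Subtracting: 8 hours and 56 minutes = 536 minutes
490 - 536 = -46 (negative, add 12 hours = 720) = 674 minutes
= 11 hours and 14 minutes past 12:00 = 11:14

Final answer: 11:14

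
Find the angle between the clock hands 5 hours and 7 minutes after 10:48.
First find the time 5 hours and 7 minutes after 10:48.
Total minutes: 10 x 60 + 48 + 5 x 60 + 7 = 955.
955 mod 720 = 235 minutes = 3:55.
Now compute the angle at 3:55:
Hour hand: 3 x 30 + 55 x 0.5 = 117.5 degrees
Minute hand: 55 x 6 = 330 degrees
Difference: |117.5 - 330| = 212.5 degrees
Smaller angle: 360 - 212.5 = 147.5 degrees

Final answer: 147.5 degrees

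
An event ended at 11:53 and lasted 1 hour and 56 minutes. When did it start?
Starting time: 11:53 = 713 total minutes past 12:00
Subtracting: 1 hour and 56 minutes = 116 minutes
713 - 116 = 597 minutes
= 9 hours and 57 minutes past 12:00 = 9:57

Final answer: 9:57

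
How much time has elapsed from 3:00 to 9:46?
From 3:00 to 9:46:
(9 x 60 + 46) - (3 x 60 + 0) = 586 - 180 = 406 minutes
= 6 hours and 46 minutes

Final answer: 6 hours and 46 minutes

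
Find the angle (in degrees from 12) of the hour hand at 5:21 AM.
The hour hand moves 30 degrees per hour and 0.5 degrees per minute.
At 5:21: (5) x 30 + 21 x 0.5 = 150 + 10.5 = 160.5 degrees

Final answer: 160.5 degrees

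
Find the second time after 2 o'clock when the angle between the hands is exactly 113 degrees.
At t minutes past 2:00, the hour hand is at 30 x 2 + 0.5t degrees and the minute hand is at 6t degrees.
The smaller angle between them is 113 degrees when |30H - 5.5t| = 113 or |30H - 5.5t| = 247.
With H = 2, solve 30 x 2 - 5.5t = +/- target for each target:
  t = (30 x 2 - 113) / 5.5 = -9.64 (outside (0, 60))
  t = (30 x 2 + 113) / 5.5 = 31.45
  t = (30 x 2 - 247) / 5.5 = -34 (outside (0, 60))
  t = (30 x 2 + 247) / 5.5 = 55.82
Valid solutions in (0, 60): {31.45, 55.82} minutes.
The second occurrence is t = 55.82 minutes.
The hands form a 113-degree angle at 55.82 minutes past 2:00.

Final answer: 55.82 minutes past 2:00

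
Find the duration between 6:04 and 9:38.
From 6:04 to 9:38:
(9 x 60 + 38) - (6 x 60 + 4) = 578 - 364 = 214 minutes
= 3 hours and 34 minutes

Final answer: 3 hours and 34 minutes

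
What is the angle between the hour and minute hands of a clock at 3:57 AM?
Hour hand position: 3 x 30 + 57 x 0.5 = 118.5 degrees
Minute hand position: 57 x 6 = 342 degrees
Difference: |118.5 - 342| = 223.5 degrees
Since 223.5 > 180, the smaller angle is 360 - 223.5 = 136.5 degrees

Final answer: 136.5 degrees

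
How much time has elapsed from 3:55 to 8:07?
From 3:55 to 8:07:
(8 x 60 + 7) - (3 x 60 + 55) = 487 - 235 = 252 minutes
= 4 hours and 12 minutes

Final answer: 4 hours and 12 minutes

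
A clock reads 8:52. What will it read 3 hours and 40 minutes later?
Starting time: 8:52
Adding 40 minutes to 52 minutes: 52 + 40 = 92 minutes = 1 hour and 32 minutes
Adding 3 hours: 8 + 3 + 1 (carry) = 12
Final time: 12:32

Final answer: 12:32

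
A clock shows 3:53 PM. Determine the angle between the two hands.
Hour hand position: 3 x 30 + 53 x 0.5 = 116.5 degrees
Minute hand position: 53 x 6 = 318 degrees
Difference: |116.5 - 318| = 201.5 degrees
Since 201.5 > 180, the smaller angle is 360 - 201.5 = 158.5 degrees

Final answer: 158.5 degrees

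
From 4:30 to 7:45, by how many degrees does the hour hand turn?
The hour hand moves 0.5 degrees per minute.
Time elapsed: 7:45 - 4:30 = 195 minutes
Angular displacement: 195 x 0.5 = 97.5 degrees

Final answer: 97.5 degrees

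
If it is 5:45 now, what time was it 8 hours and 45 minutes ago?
Starting time: 5:45 = 345 total minutes past 12:00
Subtracting: 8 hours and 45 minutes = 525 minutes
345 - 525 = -180 (negative, add 12 hours = 720) = 540 minutes
= 9 hours past 12:00 = 9:00

Final answer: 9:00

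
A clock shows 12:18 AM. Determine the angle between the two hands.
Hour hand position: 0 x 30 + 18 x 0.5 = 9 degrees
Minute hand position: 18 x 6 = 108 degrees
Difference: |9 - 108| = 99 degrees
The angle between the hands is 99 degrees

Final answer: 99 degrees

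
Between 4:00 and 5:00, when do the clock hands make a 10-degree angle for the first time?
At t minutes past 4:00, the hour hand is at 30 x 4 + 0.5t degrees and the minute hand is at 6t degrees.
The smaller angle between them is 10 degrees when |30H - 5.5t| = 10 or |30H - 5.5t| = 350.
With H = 4, solve 30 x 4 - 5.5t = +/- target for each target:
  t = (30 x 4 - 10) / 5.5 = 20
  t = (30 x 4 + 10) / 5.5 = 23.64
  t = (30 x 4 - 350) / 5.5 = -41.82 (outside (0, 60))
  t = (30 x 4 + 350) / 5.5 = 85.45 (outside (0, 60))
Valid solutions in (0, 60): {20, 23.64} minutes.
The first occurrence is t = 20 minutes.
The hands form a 10-degree angle at 20 minutes past 4:00.

Final answer: 20 minutes past 4:00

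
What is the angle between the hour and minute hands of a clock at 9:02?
Hour hand position: 9 x 30 + 2 x 0.5 = 271 degrees
Minute hand position: 2 x 6 = 12 degrees
Difference: |271 - 12| = 259 degrees
Since 259 > 180, the smaller angle is 360 - 259 = 101 degrees

Final answer: 101 degrees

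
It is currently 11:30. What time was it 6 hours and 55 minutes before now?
Starting time: 11:30 = 690 total minutes past 12:00
Subtracting: 6 hours and 55 minutes = 415 minutes
690 - 415 = 275 minutes
= 4 hours and 35 minutes past 12:00 = 4:35

Final answer: 4:35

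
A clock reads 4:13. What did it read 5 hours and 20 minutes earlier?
Starting time: 4:13 = 253 total minutes past 12:00
Subtracting: 5 hours and 20 minutes = 320 minutes
253 - 320 = -67 (negative, add 12 hours = 720) = 653 minutes
= 10 hours and 53 minutes past 12:00 = 10:53

Final answer: 10:53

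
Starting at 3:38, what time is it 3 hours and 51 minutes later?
Starting time: 3:38
Adding 51 minutes to 38 minutes: 38 + 51 = 89 minutes = 1 hour and 29 minutes
Adding 3 hours: 3 + 3 + 1 (carry) = 7
Final time: 7:29

Final answer: 7:29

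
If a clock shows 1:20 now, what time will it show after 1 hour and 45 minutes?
Starting time: 1:20
Adding 45 minutes to 20 minutes: 20 + 45 = 65 minutes = 1 hour and 5 minutes
Adding 1 hour: 1 + 1 + 1 (carry) = 3
Final time: 3:05

Final answer: 3:05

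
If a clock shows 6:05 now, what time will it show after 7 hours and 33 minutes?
Starting time: 6:05
Adding 33 minutes to 5 minutes: 5 + 33 = 38 minutes
Adding 7 hours: 6 + 7 = 13 - 12 = 1
Final time: 1:38

Final answer: 1:38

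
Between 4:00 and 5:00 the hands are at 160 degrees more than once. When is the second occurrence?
At t minutes past 4:00, the hour hand is at 30 x 4 + 0.5t degrees and the minute hand is at 6t degrees.
The smaller angle between them is 160 degrees when |30H - 5.5t| = 160 or |30H - 5.5t| = 200.
With H = 4, solve 30 x 4 - 5.5t = +/- target for each target:
  t = (30 x 4 - 160) / 5.5 = -7.27 (outside (0, 60))
  t = (30 x 4 + 160) / 5.5 = 50.91
  t = (30 x 4 - 200) / 5.5 = -14.55 (outside (0, 60))
  t = (30 x 4 + 200) / 5.5 = 58.18
Valid solutions in (0, 60): {50.91, 58.18} minutes.
The second occurrence is t = 58.18 minutes.
The hands form a 160-degree angle at 58.18 minutes past 4:00.

Final answer: 58.18 minutes past 4:00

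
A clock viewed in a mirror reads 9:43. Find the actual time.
Reflection across the vertical (12-6) axis maps a hand at angle A degrees to (360 - A) degrees, which sends a reading of T minutes past 12:00 to (720 - T) minutes past 12:00.
Mirror reads 9:43 = 583 minutes past 12:00.
Actual time: (720 - 583) mod 720 = 137 minutes = 2:17.

Final answer: 2:17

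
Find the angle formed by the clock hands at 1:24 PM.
Hour hand position: 1 x 30 + 24 x 0.5 = 42 degrees
Minute hand position: 24 x 6 = 144 degrees
Difference: |42 - 144| = 102 degrees
The angle between the hands is 102 degrees

Final answer: 102 degrees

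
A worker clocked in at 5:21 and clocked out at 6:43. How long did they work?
From 5:21 to 6:43:
(6 x 60 + 43) - (5 x 60 + 21) = 403 - 321 = 82 minutes
= 1 hour and 22 minutes

Final answer: 1 hour and 22 minutes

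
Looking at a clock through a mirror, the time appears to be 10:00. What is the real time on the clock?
Reflection across the vertical (12-6) axis maps a hand at angle A degrees to (360 - A) degrees, which sends a reading of T minutes past 12:00 to (720 - T) minutes past 12:00.
Mirror reads 10:00 = 600 minutes past 12:00.
Actual time: (720 - 600) mod 720 = 120 minutes = 2:00.

Final answer: 2:00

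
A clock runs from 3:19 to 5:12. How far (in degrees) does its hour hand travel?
The hour hand moves 0.5 degrees per minute.
Time elapsed: 5:12 - 3:19 = 113 minutes
Angular displacement: 113 x 0.5 = 56.5 degrees

Final answer: 56.5 degrees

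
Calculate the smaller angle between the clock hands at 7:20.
Hour hand position: 7 x 30 + 20 x 0.5 = 220 degrees
Minute hand position: 20 x 6 = 120 degrees
Difference: |220 - 120| = 100 degrees
The angle between the hands is 100 degrees

Final answer: 100 degrees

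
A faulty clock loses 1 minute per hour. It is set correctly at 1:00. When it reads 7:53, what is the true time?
For every 60 true minutes, the faulty clock advances 59 minutes, so 1 faulty-clock minute corresponds to 60/59 true minutes.
From 1:00 to 7:53 on the faulty dial is 413 minutes.
True elapsed: 413 x 60/59 = 420 minutes = 7 hours.
True time: 1:00 + 7 hours = 8:00.

Final answer: 8:00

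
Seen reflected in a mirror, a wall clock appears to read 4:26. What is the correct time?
Reflection across the vertical (12-6) axis maps a hand at angle A degrees to (360 - A) degrees, which sends a reading of T minutes past 12:00 to (720 - T) minutes past 12:00.
Mirror reads 4:26 = 266 minutes past 12:00.
Actual time: (720 - 266) mod 720 = 454 minutes = 7:34.

Final answer: 7:34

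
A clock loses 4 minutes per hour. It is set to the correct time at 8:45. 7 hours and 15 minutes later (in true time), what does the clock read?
For every 60 true minutes, the faulty clock advances 60 - 4 = 56 minutes.
True elapsed: 7 hours and 15 minutes = 435 minutes.
Faulty clock advances: 435 x 56/60 = 406 minutes (drift: 29 minutes behind).
Shown time: 8:45 + 406 minutes = 3:31.

Final answer: 3:31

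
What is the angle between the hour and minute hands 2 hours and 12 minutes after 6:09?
First find the time 2 hours and 12 minutes after 6:09.
Total minutes: 6 x 60 + 9 + 2 x 60 + 12 = 501.
501 mod 720 = 501 minutes = 8:21.
Now compute the angle at 8:21:
Hour hand: 8 x 30 + 21 x 0.5 = 250.5 degrees
Minute hand: 21 x 6 = 126 degrees
Difference: |250.5 - 126| = 124.5 degrees
The angle is 124.5 degrees

Final answer: 124.5 degrees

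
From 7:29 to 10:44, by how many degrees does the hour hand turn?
The hour hand moves 0.5 degrees per minute.
Time elapsed: 10:44 - 7:29 = 195 minutes
Angular displacement: 195 x 0.5 = 97.5 degrees

Final answer: 97.5 degrees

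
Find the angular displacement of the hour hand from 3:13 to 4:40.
The hour hand moves 0.5 degrees per minute.
Time elapsed: 4:40 - 3:13 = 87 minutes
Angular displacement: 87 x 0.5 = 43.5 degrees

Final answer: 43.5 degrees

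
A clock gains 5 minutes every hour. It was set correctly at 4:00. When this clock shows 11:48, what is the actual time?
For every 60 true minutes, the faulty clock advances 65 minutes, so 1 faulty-clock minute corresponds to 60/65 true minutes.
From 4:00 to 11:48 on the faulty dial is 468 minutes.
True elapsed: 468 x 60/65 = 432 minutes = 7 hours and 12 minutes.
True time: 4:00 + 7 hours and 12 minutes = 11:12.

Final answer: 11:12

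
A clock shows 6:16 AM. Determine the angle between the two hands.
Hour hand position: 6 x 30 + 16 x 0.5 = 188 degrees
Minute hand position: 16 x 6 = 96 degrees
Difference: |188 - 96| = 92 degrees
The angle between the hands is 92 degrees

Final answer: 92 degrees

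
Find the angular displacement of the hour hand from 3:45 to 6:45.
The hour hand moves 0.5 degrees per minute.
Time elapsed: 6:45 - 3:45 = 180 minutes
Angular displacement: 180 x 0.5 = 90 degrees

Final answer: 90 degrees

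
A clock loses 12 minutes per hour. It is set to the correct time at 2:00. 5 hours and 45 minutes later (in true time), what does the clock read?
For every 60 true minutes, the faulty clock advances 60 - 12 = 48 minutes.
True elapsed: 5 hours and 45 minutes = 345 minutes.
Faulty clock advances: 345 x 48/60 = 276 minutes (drift: 69 minutes behind).
Shown time: 2:00 + 276 minutes = 6:36.

Final answer: 6:36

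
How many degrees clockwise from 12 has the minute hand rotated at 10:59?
The minute hand moves 6 degrees per minute.
At 10:59: 59 x 6 = 354 degrees

Final answer: 354 degrees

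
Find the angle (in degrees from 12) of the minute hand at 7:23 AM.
The minute hand moves 6 degrees per minute.
At 7:23: 23 x 6 = 138 degrees

Final answer: 138 degrees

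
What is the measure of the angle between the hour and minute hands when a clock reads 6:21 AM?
Hour hand position: 6 x 30 + 21 x 0.5 = 190.5 degrees
Minute hand position: 21 x 6 = 126 degrees
Difference: |190.5 - 126| = 64.5 degrees
The angle between the hands is 64.5 degrees

Final answer: 64.5 degrees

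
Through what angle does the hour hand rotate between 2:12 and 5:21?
The hour hand moves 0.5 degrees per minute.
Time elapsed: 5:21 - 2:12 = 189 minutes
Angular displacement: 189 x 0.5 = 94.5 degrees

Final answer: 94.5 degrees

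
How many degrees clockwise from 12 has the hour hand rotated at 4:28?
The hour hand moves 30 degrees per hour and 0.5 degrees per minute.
At 4:28: (4) x 30 + 28 x 0.5 = 120 + 14 = 134 degrees

Final answer: 134 degrees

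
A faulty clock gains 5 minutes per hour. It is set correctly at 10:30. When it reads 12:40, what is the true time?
For every 60 true minutes, the faulty clock advances 65 minutes, so 1 faulty-clock minute corresponds to 60/65 true minutes.
From 10:30 to 12:40 on the faulty dial is 130 minutes.
True elapsed: 130 x 60/65 = 120 minutes = 2 hours.
True time: 10:30 + 2 hours = 12:30.

Final answer: 12:30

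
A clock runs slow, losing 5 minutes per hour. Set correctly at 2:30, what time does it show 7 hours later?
For every 60 true minutes, the faulty clock advances 60 - 5 = 55 minutes.
True elapsed: 7 hours = 420 minutes.
Faulty clock advances: 420 x 55/60 = 385 minutes (drift: 35 minutes behind).
Shown time: 2:30 + 385 minutes = 8:55.

Final answer: 8:55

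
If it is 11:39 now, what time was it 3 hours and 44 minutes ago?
Starting time: 11:39 = 699 total minutes past 12:00
Subtracting: 3 hours and 44 minutes = 224 minutes
699 - 224 = 475 minutes
= 7 hours and 55 minutes past 12:00 = 7:55

Final answer: 7:55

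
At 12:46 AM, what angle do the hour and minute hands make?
Hour hand position: 0 x 30 + 46 x 0.5 = 23 degrees
Minute hand position: 46 x 6 = 276 degrees
Difference: |23 - 276| = 253 degrees
Since 253 > 180, the smaller angle is 360 - 253 = 107 degrees

Final answer: 107 degrees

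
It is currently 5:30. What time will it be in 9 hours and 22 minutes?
Starting time: 5:30
Adding 22 minutes to 30 minutes: 30 + 22 = 52 minutes
Adding 9 hours: 5 + 9 = 14 - 12 = 2
Final time: 2:52

Final answer: 2:52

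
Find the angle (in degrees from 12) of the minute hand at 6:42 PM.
The minute hand moves 6 degrees per minute.
At 6:42: 42 x 6 = 252 degrees

Final answer: 252 degrees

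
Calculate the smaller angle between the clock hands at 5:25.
Hour hand position: 5 x 30 + 25 x 0.5 = 162.5 degrees
Minute hand position: 25 x 6 = 150 degrees
Difference: |162.5 - 150| = 12.5 degrees
The angle between the hands is 12.5 degrees

Final answer: 12.5 degrees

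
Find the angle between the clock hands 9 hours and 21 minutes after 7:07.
First find the time 9 hours and 21 minutes after 7:07.
Total minutes: 7 x 60 + 7 + 9 x 60 + 21 = 988.
988 mod 720 = 268 minutes = 4:28.
Now compute the angle at 4:28:
Hour hand: 4 x 30 + 28 x 0.5 = 134 degrees
Minute hand: 28 x 6 = 168 degrees
Difference: |134 - 168| = 34 degrees
The angle is 34 degrees

Final answer: 34 degrees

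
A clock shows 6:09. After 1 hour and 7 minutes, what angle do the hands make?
First find the time 1 hour and 7 minutes after 6:09.
Total minutes: 6 x 60 + 9 + 1 x 60 + 7 = 436.
436 mod 720 = 436 minutes = 7:16.
Now compute the angle at 7:16:
Hour hand: 7 x 30 + 16 x 0.5 = 218 degrees
Minute hand: 16 x 6 = 96 degrees
Difference: |218 - 96| = 122 degrees
The angle is 122 degrees

Final answer: 122 degrees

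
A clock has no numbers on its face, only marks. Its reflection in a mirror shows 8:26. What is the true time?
Reflection across the vertical (12-6) axis maps a hand at angle A degrees to (360 - A) degrees, which sends a reading of T minutes past 12:00 to (720 - T) minutes past 12:00.
Mirror reads 8:26 = 506 minutes past 12:00.
Actual time: (720 - 506) mod 720 = 214 minutes = 3:34.

Final answer: 3:34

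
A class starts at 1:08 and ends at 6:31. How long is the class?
From 1:08 to 6:31:
(6 x 60 + 31) - (1 x 60 + 8) = 391 - 68 = 323 minutes
= 5 hours and 23 minutes

Final answer: 5 hours and 23 minutes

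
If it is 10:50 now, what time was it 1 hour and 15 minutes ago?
Starting time: 10:50 = 650 total minutes past 12:00
Subtracting: 1 hour and 15 minutes = 75 minutes
650 - 75 = 575 minutes
= 9 hours and 35 minutes past 12:00 = 9:35

Final answer: 9:35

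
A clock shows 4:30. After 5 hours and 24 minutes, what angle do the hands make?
First find the time 5 hours and 24 minutes after 4:30.
Total minutes: 4 x 60 + 30 + 5 x 60 + 24 = 594.
594 mod 720 = 594 minutes = 9:54.
Now compute the angle at 9:54:
Hour hand: 9 x 30 + 54 x 0.5 = 297 degrees
Minute hand: 54 x 6 = 324 degrees
Difference: |297 - 324| = 27 degrees
The angle is 27 degrees

Final answer: 27 degrees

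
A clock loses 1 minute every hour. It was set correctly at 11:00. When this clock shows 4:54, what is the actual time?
For every 60 true minutes, the faulty clock advances 59 minutes, so 1 faulty-clock minute corresponds to 60/59 true minutes.
From 11:00 to 4:54 on the faulty dial is 354 minutes.
True elapsed: 354 x 60/59 = 360 minutes = 6 hours.
True time: 11:00 + 6 hours = 5:00.

Final answer: 5:00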